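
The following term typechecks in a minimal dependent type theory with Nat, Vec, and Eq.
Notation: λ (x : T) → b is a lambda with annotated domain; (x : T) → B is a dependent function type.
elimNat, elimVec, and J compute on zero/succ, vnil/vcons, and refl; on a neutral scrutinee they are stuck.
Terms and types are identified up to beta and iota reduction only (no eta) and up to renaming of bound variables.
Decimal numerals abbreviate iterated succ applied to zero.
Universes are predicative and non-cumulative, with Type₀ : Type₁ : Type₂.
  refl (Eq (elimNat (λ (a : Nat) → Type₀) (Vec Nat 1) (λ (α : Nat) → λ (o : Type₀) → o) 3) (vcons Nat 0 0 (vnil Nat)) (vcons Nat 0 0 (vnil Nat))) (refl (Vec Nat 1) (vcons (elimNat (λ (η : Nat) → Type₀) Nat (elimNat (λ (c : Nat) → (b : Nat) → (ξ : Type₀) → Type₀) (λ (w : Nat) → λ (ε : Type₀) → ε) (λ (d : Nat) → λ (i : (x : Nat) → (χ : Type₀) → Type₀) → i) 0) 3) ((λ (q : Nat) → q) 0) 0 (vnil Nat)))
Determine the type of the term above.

inferred type:
  Eq (Eq (Vec Nat 1) (vcons Nat 0 0 (vnil Nat)) (vcons Nat 0 0 (vnil Nat))) (refl (Vec Nat 1) (vcons Nat 0 0 (vnil Nat))) (refl (Vec Nat 1) (vcons Nat 0 0 (vnil Nat)))


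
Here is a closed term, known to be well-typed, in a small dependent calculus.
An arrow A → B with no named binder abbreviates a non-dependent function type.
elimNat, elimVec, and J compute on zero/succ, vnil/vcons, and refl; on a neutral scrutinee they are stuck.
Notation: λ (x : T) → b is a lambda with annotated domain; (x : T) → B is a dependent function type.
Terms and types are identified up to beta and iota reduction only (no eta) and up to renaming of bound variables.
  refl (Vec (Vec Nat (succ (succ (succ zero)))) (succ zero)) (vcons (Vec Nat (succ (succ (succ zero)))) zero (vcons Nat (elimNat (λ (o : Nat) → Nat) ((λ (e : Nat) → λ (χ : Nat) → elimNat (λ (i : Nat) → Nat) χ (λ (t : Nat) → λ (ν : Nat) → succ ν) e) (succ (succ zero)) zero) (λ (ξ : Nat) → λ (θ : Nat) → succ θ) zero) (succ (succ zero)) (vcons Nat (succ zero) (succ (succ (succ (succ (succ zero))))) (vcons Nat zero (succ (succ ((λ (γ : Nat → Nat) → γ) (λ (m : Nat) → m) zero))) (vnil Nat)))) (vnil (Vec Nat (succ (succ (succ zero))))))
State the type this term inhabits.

the term's type:
  Eq (Vec (Vec Nat (succ (succ (succ zero)))) (succ zero)) (vcons (Vec Nat (succ (succ (succ zero)))) zero (vcons Nat (succ (succ zero)) (succ (succ zero)) (vcons Nat (succ zero) (succ (succ (succ (succ (succ zero))))) (vcons Nat zero (succ (succ zero)) (vnil Nat)))) (vnil (Vec Nat (succ (succ (succ zero)))))) (vcons (Vec Nat (succ (succ (succ zero)))) zero (vcons Nat (succ (succ zero)) (succ (succ zero)) (vcons Nat (succ zero) (succ (succ (succ (succ (succ zero))))) (vcons Nat zero (succ (succ zero)) (vnil Nat)))) (vnil (Vec Nat (succ (succ (succ zero))))))


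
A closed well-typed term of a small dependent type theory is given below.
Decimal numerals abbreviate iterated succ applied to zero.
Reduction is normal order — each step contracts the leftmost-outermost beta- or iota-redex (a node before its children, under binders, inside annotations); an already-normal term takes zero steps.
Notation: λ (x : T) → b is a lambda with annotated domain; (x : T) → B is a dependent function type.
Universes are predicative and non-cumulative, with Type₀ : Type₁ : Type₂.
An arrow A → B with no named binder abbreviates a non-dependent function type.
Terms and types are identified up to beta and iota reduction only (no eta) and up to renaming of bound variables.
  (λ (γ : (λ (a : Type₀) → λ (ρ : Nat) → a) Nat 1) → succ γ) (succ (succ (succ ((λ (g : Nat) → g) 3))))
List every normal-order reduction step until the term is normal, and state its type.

reduction (normal order):
  (λ (γ : (λ (a : Type₀) → λ (ρ : Nat) → a) Nat 1) → succ γ) (succ (succ (succ ((λ (g : Nat) → g) 3))))
  ~> succ (succ (succ (succ ((λ (γ : Nat) → γ) 3))))
  ~> 7
inferred type:
  Nat


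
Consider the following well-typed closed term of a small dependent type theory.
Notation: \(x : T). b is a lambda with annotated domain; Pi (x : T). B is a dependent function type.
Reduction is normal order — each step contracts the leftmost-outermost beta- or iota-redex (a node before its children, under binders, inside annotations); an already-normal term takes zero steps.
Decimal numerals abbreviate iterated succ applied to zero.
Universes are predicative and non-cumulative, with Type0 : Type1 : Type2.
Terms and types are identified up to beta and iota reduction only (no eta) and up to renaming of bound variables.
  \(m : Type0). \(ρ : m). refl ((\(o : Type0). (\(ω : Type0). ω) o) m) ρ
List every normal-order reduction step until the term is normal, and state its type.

reduction (normal order):
  \(m : Type0). \(ρ : m). refl ((\(o : Type0). (\(ω : Type0). ω) o) m) ρ
  ~> \(m : Type0). \(ρ : m). refl ((\(o : Type0). o) m) ρ
  ~> \(m : Type0). \(ρ : m). refl m ρ
the term's type:
  Pi (m : Type0). Pi (ρ : m). Eq m ρ ρ


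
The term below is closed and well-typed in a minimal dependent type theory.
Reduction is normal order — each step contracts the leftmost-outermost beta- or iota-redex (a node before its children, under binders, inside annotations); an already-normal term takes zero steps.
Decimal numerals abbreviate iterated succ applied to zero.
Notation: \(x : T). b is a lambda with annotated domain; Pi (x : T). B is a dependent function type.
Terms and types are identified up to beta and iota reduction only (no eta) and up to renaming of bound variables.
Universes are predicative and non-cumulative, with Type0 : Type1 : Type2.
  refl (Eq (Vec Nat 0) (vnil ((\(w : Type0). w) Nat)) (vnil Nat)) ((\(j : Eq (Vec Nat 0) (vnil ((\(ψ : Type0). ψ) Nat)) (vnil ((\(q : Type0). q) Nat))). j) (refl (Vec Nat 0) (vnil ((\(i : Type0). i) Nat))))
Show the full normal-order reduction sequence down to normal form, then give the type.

normal-order reduction:
  refl (Eq (Vec Nat 0) (vnil ((\(w : Type0). w) Nat)) (vnil Nat)) ((\(j : Eq (Vec Nat 0) (vnil ((\(ψ : Type0). ψ) Nat)) (vnil ((\(q : Type0). q) Nat))). j) (refl (Vec Nat 0) (vnil ((\(i : Type0). i) Nat))))
  ~> refl (Eq (Vec Nat 0) (vnil Nat) (vnil Nat)) ((\(w : Eq (Vec Nat 0) (vnil ((\(j : Type0). j) Nat)) (vnil ((\(ψ : Type0). ψ) Nat))). w) (refl (Vec Nat 0) (vnil ((\(q : Type0). q) Nat))))
  ~> refl (Eq (Vec Nat 0) (vnil Nat) (vnil Nat)) (refl (Vec Nat 0) (vnil ((\(w : Type0). w) Nat)))
  ~> refl (Eq (Vec Nat 0) (vnil Nat) (vnil Nat)) (refl (Vec Nat 0) (vnil Nat))
inferred type:
  Eq (Eq (Vec Nat 0) (vnil Nat) (vnil Nat)) (refl (Vec Nat 0) (vnil Nat)) (refl (Vec Nat 0) (vnil Nat))


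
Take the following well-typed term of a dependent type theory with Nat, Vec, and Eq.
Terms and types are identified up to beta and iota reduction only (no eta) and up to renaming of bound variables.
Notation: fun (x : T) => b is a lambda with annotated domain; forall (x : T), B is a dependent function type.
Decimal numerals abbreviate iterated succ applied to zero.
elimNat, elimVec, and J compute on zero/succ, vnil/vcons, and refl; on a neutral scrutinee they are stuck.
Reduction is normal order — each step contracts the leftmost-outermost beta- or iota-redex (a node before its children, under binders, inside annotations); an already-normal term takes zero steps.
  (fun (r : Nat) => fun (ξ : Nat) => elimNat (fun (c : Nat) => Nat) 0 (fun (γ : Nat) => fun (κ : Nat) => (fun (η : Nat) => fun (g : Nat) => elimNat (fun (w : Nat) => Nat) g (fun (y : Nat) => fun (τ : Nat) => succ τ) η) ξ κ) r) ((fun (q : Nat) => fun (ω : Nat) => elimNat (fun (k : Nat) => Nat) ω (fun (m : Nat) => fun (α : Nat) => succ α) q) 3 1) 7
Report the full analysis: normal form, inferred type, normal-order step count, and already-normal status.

resulting normal form:
  28
inferred type:
  Nat
normal-order step count: 51
already normal: no
first contracted redex: a beta-redex


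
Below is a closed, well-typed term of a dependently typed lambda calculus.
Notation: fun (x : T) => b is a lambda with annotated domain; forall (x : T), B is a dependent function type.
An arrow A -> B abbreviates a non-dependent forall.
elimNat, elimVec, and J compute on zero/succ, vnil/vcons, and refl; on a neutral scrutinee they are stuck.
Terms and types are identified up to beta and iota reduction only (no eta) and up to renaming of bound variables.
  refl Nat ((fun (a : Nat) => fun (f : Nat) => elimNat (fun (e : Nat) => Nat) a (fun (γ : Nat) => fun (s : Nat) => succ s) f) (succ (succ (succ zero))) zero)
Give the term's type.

type:
  Eq Nat (succ (succ (succ zero))) (succ (succ (succ zero)))


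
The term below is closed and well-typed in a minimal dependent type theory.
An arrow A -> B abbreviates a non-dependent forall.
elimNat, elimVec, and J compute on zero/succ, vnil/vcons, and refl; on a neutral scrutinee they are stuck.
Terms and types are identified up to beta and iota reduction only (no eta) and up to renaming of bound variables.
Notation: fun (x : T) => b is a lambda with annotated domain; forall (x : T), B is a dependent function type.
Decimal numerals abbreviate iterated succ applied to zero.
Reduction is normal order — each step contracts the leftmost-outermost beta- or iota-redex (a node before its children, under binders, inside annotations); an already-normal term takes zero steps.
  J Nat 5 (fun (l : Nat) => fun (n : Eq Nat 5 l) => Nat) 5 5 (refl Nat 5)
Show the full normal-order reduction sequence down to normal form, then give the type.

reduction (normal order):
  J Nat 5 (fun (l : Nat) => fun (n : Eq Nat 5 l) => Nat) 5 5 (refl Nat 5)
  ~> 5
type:
  Nat


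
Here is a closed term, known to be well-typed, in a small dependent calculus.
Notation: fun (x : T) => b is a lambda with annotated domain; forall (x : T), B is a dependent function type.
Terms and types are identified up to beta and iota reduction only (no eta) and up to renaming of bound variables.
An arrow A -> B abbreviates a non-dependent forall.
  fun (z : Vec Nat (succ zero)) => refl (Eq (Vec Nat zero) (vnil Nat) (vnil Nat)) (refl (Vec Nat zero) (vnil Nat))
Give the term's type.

type:
  Vec Nat (succ zero) -> Eq (Eq (Vec Nat zero) (vnil Nat) (vnil Nat)) (refl (Vec Nat zero) (vnil Nat)) (refl (Vec Nat zero) (vnil Nat))


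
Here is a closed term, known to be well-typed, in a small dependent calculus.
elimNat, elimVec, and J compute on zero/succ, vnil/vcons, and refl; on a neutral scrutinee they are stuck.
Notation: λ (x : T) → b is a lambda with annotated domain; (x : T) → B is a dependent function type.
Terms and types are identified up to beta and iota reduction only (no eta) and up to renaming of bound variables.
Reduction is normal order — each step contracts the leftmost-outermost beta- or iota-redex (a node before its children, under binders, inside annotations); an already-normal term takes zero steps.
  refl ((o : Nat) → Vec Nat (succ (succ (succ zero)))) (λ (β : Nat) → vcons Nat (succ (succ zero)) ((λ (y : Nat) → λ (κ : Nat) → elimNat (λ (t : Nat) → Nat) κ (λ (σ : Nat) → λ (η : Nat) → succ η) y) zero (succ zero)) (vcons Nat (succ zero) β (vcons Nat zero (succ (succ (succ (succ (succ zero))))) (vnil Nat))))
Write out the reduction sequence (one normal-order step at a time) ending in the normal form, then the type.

normal-order reduction sequence:
  refl ((o : Nat) → Vec Nat (succ (succ (succ zero)))) (λ (β : Nat) → vcons Nat (succ (succ zero)) ((λ (y : Nat) → λ (κ : Nat) → elimNat (λ (t : Nat) → Nat) κ (λ (σ : Nat) → λ (η : Nat) → succ η) y) zero (succ zero)) (vcons Nat (succ zero) β (vcons Nat zero (succ (succ (succ (succ (succ zero))))) (vnil Nat))))
  ~> refl ((o : Nat) → Vec Nat (succ (succ (succ zero)))) (λ (β : Nat) → vcons Nat (succ (succ zero)) ((λ (y : Nat) → elimNat (λ (κ : Nat) → Nat) y (λ (t : Nat) → λ (σ : Nat) → succ σ) zero) (succ zero)) (vcons Nat (succ zero) β (vcons Nat zero (succ (succ (succ (succ (succ zero))))) (vnil Nat))))
  ~> refl ((o : Nat) → Vec Nat (succ (succ (succ zero)))) (λ (β : Nat) → vcons Nat (succ (succ zero)) (elimNat (λ (y : Nat) → Nat) (succ zero) (λ (κ : Nat) → λ (t : Nat) → succ t) zero) (vcons Nat (succ zero) β (vcons Nat zero (succ (succ (succ (succ (succ zero))))) (vnil Nat))))
  ~> refl ((o : Nat) → Vec Nat (succ (succ (succ zero)))) (λ (β : Nat) → vcons Nat (succ (succ zero)) (succ zero) (vcons Nat (succ zero) β (vcons Nat zero (succ (succ (succ (succ (succ zero))))) (vnil Nat))))
inferred type:
  Eq ((o : Nat) → Vec Nat (succ (succ (succ zero)))) (λ (β : Nat) → vcons Nat (succ (succ zero)) (succ zero) (vcons Nat (succ zero) β (vcons Nat zero (succ (succ (succ (succ (succ zero))))) (vnil Nat)))) (λ (y : Nat) → vcons Nat (succ (succ zero)) (succ zero) (vcons Nat (succ zero) y (vcons Nat zero (succ (succ (succ (succ (succ zero))))) (vnil Nat))))


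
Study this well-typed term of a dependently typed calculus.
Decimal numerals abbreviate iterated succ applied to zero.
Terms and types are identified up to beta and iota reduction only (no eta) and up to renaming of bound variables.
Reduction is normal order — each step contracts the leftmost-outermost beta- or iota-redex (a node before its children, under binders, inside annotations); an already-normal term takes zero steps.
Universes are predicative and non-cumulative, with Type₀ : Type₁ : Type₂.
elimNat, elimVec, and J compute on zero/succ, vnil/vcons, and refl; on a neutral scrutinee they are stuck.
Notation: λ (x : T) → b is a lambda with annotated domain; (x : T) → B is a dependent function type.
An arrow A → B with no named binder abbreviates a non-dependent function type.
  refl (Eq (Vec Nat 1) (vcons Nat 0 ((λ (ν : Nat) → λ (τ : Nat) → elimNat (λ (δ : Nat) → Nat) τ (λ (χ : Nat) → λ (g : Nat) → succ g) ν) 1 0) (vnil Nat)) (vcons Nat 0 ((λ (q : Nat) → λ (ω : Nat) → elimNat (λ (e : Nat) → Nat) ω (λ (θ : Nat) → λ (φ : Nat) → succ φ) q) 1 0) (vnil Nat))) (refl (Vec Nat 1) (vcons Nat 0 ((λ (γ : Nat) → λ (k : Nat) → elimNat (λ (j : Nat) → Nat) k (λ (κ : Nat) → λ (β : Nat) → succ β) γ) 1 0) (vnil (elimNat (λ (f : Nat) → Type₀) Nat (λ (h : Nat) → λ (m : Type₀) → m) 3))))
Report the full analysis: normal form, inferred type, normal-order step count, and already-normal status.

normal form:
  refl (Eq (Vec Nat 1) (vcons Nat 0 1 (vnil Nat)) (vcons Nat 0 1 (vnil Nat))) (refl (Vec Nat 1) (vcons Nat 0 1 (vnil Nat)))
the term's type:
  Eq (Eq (Vec Nat 1) (vcons Nat 0 1 (vnil Nat)) (vcons Nat 0 1 (vnil Nat))) (refl (Vec Nat 1) (vcons Nat 0 1 (vnil Nat))) (refl (Vec Nat 1) (vcons Nat 0 1 (vnil Nat)))
steps to reach normal form (normal order): 28
already normal: no
first redex: a beta-redex


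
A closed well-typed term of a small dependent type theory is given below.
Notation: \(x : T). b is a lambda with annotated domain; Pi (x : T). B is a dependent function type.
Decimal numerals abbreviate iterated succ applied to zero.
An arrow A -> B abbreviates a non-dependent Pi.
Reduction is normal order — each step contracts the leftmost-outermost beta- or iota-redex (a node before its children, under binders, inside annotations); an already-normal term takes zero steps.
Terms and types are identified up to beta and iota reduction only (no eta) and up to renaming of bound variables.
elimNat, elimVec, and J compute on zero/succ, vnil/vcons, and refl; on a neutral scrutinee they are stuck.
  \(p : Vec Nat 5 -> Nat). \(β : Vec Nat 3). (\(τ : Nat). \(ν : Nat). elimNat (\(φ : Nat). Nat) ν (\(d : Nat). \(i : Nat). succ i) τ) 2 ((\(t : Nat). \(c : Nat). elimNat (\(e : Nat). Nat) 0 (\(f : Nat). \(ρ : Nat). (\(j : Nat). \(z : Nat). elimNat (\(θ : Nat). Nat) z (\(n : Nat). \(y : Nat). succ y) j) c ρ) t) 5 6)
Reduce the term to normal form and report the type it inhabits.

normal form:
  \(p : Vec Nat 5 -> Nat). \(β : Vec Nat 3). 32
inferred type:
  (Vec Nat 5 -> Nat) -> Vec Nat 3 -> Nat


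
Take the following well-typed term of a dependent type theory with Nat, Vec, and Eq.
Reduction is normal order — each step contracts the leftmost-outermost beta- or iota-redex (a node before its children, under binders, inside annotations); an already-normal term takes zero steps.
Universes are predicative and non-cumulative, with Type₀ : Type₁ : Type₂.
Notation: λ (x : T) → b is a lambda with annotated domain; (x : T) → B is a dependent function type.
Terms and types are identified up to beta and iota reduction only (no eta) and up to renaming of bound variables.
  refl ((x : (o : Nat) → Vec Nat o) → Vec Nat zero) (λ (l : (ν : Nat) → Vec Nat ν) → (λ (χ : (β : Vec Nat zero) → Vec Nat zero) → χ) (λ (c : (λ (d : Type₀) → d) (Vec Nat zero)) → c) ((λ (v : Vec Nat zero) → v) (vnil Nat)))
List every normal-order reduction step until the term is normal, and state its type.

normal-order reduction sequence:
  refl ((x : (o : Nat) → Vec Nat o) → Vec Nat zero) (λ (l : (ν : Nat) → Vec Nat ν) → (λ (χ : (β : Vec Nat zero) → Vec Nat zero) → χ) (λ (c : (λ (d : Type₀) → d) (Vec Nat zero)) → c) ((λ (v : Vec Nat zero) → v) (vnil Nat)))
  ~> refl ((x : (o : Nat) → Vec Nat o) → Vec Nat zero) (λ (l : (ν : Nat) → Vec Nat ν) → (λ (χ : (λ (β : Type₀) → β) (Vec Nat zero)) → χ) ((λ (c : Vec Nat zero) → c) (vnil Nat)))
  ~> refl ((x : (o : Nat) → Vec Nat o) → Vec Nat zero) (λ (l : (ν : Nat) → Vec Nat ν) → (λ (χ : Vec Nat zero) → χ) (vnil Nat))
  ~> refl ((x : (o : Nat) → Vec Nat o) → Vec Nat zero) (λ (l : (ν : Nat) → Vec Nat ν) → vnil Nat)
type:
  Eq ((x : (o : Nat) → Vec Nat o) → Vec Nat zero) (λ (l : (ν : Nat) → Vec Nat ν) → vnil Nat) (λ (χ : (β : Nat) → Vec Nat β) → vnil Nat)


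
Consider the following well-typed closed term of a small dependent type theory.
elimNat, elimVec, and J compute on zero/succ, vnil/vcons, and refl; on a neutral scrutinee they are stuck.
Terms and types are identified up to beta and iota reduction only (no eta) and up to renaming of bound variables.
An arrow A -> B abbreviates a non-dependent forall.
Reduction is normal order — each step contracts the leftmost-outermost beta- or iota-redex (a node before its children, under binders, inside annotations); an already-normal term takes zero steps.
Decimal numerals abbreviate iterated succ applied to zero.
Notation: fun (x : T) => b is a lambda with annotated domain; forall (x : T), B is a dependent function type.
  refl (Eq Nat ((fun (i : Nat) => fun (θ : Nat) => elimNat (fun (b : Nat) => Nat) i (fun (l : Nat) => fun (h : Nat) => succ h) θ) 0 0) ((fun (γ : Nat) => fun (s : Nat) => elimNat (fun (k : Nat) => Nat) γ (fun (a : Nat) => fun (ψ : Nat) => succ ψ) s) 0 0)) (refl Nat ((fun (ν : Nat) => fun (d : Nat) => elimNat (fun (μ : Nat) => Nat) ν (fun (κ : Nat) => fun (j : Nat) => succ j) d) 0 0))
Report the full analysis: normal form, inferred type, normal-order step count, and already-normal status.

resulting normal form:
  refl (Eq Nat 0 0) (refl Nat 0)
the term's type:
  Eq (Eq Nat 0 0) (refl Nat 0) (refl Nat 0)
normal-order step count: 9
already normal: no
first redex: a beta-redex


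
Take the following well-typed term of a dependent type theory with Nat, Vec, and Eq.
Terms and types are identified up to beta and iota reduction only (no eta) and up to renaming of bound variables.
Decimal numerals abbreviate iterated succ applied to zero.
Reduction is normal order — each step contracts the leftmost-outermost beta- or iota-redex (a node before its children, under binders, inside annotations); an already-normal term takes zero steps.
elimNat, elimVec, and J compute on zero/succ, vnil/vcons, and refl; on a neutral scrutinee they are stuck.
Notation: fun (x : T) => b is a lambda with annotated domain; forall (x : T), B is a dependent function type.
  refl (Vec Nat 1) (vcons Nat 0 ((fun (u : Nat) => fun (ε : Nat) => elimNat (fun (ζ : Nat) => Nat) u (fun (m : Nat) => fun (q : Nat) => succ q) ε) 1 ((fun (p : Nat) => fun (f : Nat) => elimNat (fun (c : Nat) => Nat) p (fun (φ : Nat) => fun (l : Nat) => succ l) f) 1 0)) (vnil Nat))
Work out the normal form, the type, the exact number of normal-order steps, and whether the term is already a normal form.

normal form:
  refl (Vec Nat 1) (vcons Nat 0 2 (vnil Nat))
type:
  Eq (Vec Nat 1) (vcons Nat 0 2 (vnil Nat)) (vcons Nat 0 2 (vnil Nat))
steps to reach normal form (normal order): 9
already normal: no
first redex: a beta-redex


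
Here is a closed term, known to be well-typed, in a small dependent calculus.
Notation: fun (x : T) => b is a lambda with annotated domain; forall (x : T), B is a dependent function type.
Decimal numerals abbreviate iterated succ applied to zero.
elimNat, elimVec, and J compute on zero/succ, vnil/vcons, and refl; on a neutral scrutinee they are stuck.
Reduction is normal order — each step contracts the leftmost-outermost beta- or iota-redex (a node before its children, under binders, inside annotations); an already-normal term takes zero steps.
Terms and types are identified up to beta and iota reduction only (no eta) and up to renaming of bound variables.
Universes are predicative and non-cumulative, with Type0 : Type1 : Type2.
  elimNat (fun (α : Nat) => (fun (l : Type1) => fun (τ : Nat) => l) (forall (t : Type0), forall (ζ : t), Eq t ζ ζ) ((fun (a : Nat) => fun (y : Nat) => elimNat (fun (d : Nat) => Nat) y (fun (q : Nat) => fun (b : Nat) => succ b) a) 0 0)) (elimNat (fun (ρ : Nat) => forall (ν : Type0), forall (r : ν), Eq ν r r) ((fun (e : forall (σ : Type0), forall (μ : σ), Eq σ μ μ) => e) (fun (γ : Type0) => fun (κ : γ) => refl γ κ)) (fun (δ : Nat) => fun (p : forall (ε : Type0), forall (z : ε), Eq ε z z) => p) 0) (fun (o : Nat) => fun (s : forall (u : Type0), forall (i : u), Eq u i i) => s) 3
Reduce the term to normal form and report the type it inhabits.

normal form:
  fun (α : Type0) => fun (l : α) => refl α l
inferred type:
  forall (α : Type0), forall (l : α), Eq α l l
observation: 12 normal-order steps normalize the term, beginning with an elimNat iota-redex.


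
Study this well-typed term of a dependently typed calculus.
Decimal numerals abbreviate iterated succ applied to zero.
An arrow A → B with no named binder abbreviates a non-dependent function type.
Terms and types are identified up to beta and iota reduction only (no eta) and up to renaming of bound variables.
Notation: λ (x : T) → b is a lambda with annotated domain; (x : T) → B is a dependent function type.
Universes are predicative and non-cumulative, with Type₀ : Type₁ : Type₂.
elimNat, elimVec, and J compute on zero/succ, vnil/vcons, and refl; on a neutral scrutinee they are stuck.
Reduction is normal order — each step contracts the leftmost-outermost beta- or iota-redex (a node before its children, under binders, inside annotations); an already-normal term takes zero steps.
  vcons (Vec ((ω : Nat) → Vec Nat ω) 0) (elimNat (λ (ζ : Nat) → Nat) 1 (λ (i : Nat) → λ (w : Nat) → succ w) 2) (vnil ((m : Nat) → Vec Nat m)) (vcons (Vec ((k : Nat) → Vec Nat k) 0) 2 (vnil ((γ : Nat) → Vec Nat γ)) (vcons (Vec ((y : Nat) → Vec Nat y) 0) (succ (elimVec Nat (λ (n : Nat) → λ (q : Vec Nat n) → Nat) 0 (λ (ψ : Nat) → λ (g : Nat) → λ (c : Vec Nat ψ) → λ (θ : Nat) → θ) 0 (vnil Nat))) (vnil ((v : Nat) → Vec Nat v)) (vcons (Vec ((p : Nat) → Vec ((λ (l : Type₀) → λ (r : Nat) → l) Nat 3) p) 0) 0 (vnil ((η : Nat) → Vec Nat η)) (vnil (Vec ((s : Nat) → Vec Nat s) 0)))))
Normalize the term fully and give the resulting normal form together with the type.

normal form:
  vcons (Vec ((ω : Nat) → Vec Nat ω) 0) 3 (vnil ((ζ : Nat) → Vec Nat ζ)) (vcons (Vec ((i : Nat) → Vec Nat i) 0) 2 (vnil ((w : Nat) → Vec Nat w)) (vcons (Vec ((m : Nat) → Vec Nat m) 0) 1 (vnil ((k : Nat) → Vec Nat k)) (vcons (Vec ((γ : Nat) → Vec Nat γ) 0) 0 (vnil ((y : Nat) → Vec Nat y)) (vnil (Vec ((n : Nat) → Vec Nat n) 0)))))
inferred type:
  Vec (Vec ((ω : Nat) → Vec Nat ω) 0) 4
observation: normalization takes exactly 10 steps under the normal-order strategy.


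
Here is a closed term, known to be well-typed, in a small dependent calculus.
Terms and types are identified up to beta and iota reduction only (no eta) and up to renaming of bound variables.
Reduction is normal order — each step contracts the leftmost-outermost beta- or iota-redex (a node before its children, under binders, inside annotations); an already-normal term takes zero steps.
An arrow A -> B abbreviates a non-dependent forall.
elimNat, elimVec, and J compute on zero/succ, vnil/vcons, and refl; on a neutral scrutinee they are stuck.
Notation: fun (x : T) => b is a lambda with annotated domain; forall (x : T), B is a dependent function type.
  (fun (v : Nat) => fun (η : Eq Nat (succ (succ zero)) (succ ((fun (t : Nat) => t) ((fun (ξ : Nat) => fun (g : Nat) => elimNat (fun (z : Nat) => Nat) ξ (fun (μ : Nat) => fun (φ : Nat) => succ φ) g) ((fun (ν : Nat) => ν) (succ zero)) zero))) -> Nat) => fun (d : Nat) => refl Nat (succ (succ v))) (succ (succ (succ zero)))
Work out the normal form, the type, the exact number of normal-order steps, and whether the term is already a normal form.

normal form:
  fun (v : Eq Nat (succ (succ zero)) (succ (succ zero)) -> Nat) => fun (η : Nat) => refl Nat (succ (succ (succ (succ (succ zero)))))
the term's type:
  (Eq Nat (succ (succ zero)) (succ (succ zero)) -> Nat) -> Nat -> Eq Nat (succ (succ (succ (succ (succ zero))))) (succ (succ (succ (succ (succ zero)))))
steps to reach normal form (normal order): 6
already normal: no
first redex: a beta-redex


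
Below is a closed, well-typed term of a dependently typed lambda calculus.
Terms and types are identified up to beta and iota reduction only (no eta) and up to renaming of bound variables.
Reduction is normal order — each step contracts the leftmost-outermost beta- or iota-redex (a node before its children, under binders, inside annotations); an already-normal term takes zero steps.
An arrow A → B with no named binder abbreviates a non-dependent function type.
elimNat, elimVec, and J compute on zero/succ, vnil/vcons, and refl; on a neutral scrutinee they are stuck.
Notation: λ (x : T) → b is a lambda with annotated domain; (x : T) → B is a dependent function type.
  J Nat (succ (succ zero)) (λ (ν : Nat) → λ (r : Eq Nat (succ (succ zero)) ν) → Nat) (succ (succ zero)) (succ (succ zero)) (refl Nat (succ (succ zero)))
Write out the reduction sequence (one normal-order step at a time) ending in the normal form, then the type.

normal-order reduction sequence:
  J Nat (succ (succ zero)) (λ (ν : Nat) → λ (r : Eq Nat (succ (succ zero)) ν) → Nat) (succ (succ zero)) (succ (succ zero)) (refl Nat (succ (succ zero)))
  ~> succ (succ zero)
inferred type:
  Nat


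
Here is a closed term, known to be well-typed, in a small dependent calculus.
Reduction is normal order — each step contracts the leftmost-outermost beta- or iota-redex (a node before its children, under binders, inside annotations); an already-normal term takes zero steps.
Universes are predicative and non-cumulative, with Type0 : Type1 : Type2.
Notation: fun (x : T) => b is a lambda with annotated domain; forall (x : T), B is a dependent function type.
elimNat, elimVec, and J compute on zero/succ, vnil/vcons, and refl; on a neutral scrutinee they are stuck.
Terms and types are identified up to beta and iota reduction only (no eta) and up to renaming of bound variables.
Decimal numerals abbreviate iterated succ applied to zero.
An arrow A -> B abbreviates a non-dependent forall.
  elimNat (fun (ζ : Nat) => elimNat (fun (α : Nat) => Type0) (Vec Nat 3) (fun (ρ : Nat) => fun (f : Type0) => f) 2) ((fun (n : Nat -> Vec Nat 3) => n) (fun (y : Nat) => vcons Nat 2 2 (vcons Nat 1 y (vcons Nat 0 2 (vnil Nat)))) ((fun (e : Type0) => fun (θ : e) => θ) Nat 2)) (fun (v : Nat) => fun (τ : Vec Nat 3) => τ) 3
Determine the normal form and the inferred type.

reduced normal form:
  vcons Nat 2 2 (vcons Nat 1 2 (vcons Nat 0 2 (vnil Nat)))
type:
  Vec Nat 3
observation: normalization takes exactly 14 steps under the normal-order strategy.


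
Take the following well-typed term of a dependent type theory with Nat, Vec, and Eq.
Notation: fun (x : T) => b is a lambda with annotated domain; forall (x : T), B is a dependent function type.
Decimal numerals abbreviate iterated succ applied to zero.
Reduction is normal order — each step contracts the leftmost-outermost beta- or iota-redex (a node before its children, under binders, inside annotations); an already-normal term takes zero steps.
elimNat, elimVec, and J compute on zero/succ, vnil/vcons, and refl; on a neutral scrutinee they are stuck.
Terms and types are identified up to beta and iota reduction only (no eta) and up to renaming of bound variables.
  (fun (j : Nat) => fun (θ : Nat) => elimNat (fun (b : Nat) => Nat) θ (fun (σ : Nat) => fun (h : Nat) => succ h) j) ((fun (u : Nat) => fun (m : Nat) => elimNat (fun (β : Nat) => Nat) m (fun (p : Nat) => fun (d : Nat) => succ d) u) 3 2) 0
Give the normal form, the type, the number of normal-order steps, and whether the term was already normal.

resulting normal form:
  5
the term's type:
  Nat
reduction steps (normal order): 30
already normal: no
first redex: a beta-redex


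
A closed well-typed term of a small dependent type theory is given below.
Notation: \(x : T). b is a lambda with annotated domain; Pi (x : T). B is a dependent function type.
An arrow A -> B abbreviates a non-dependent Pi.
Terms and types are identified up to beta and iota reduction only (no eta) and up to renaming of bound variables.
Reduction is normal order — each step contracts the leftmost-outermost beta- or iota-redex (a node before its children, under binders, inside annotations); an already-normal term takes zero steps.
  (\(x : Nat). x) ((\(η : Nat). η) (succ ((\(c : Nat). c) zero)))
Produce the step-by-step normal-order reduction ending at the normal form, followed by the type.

normal-order reduction sequence:
  (\(x : Nat). x) ((\(η : Nat). η) (succ ((\(c : Nat). c) zero)))
  ~> (\(x : Nat). x) (succ ((\(η : Nat). η) zero))
  ~> succ ((\(x : Nat). x) zero)
  ~> succ zero
inferred type:
  Nat


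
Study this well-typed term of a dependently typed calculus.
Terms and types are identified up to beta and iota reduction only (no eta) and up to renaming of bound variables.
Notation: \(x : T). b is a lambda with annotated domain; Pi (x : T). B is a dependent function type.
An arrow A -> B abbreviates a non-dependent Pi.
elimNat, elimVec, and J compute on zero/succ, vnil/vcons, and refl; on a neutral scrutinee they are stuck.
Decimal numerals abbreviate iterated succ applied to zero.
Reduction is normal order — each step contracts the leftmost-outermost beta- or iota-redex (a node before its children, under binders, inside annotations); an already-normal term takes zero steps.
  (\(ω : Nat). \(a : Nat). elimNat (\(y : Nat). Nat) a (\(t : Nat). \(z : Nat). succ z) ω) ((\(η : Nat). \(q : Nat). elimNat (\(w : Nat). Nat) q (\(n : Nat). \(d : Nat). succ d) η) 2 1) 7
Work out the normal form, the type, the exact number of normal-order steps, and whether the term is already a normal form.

normal form:
  10
type:
  Nat
steps to reach normal form (normal order): 21
already normal: no
first redex: a beta-redex


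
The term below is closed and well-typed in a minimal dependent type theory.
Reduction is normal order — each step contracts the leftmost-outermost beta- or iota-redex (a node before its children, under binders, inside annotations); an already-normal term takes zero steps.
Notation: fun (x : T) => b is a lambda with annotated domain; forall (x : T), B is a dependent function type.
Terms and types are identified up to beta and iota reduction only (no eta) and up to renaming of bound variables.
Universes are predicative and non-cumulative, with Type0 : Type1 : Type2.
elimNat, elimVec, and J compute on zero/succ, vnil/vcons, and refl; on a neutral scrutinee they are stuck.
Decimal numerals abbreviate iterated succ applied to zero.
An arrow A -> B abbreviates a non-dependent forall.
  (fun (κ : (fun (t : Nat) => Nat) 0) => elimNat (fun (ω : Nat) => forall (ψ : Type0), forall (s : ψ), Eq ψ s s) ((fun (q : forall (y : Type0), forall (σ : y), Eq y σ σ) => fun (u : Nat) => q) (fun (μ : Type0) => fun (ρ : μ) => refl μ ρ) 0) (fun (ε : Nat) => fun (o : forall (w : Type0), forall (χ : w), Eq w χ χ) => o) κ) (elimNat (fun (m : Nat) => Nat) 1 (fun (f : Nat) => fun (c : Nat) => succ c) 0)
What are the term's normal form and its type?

resulting normal form:
  fun (κ : Type0) => fun (t : κ) => refl κ t
type:
  forall (κ : Type0), forall (t : κ), Eq κ t t
observation: the leftmost-outermost redex is a beta-redex, and normalization takes 8 steps.


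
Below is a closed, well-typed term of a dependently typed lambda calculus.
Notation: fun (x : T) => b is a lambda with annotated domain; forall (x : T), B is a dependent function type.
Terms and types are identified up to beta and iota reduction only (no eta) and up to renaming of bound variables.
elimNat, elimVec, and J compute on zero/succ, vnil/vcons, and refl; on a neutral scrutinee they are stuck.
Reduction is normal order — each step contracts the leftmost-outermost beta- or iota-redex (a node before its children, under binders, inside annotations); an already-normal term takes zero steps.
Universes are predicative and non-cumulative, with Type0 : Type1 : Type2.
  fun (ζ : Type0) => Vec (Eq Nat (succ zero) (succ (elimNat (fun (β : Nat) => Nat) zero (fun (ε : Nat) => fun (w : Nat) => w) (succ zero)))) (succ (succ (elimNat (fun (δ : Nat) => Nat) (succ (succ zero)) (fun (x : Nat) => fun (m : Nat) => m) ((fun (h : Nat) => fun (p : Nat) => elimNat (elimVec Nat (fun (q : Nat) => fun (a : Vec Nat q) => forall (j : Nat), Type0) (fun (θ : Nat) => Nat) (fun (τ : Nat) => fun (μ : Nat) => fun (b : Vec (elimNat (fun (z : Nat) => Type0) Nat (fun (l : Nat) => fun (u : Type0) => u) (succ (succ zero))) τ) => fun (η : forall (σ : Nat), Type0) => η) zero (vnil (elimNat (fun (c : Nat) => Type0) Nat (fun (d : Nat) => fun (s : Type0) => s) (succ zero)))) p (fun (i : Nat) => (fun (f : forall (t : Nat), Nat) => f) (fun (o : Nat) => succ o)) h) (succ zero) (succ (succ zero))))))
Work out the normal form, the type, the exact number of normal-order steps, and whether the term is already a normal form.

normal form:
  fun (ζ : Type0) => Vec (Eq Nat (succ zero) (succ zero)) (succ (succ (succ (succ zero))))
inferred type:
  forall (ζ : Type0), Type0
normal-order step count: 21
term was already normal: no
first contracted redex: an elimNat iota-redex


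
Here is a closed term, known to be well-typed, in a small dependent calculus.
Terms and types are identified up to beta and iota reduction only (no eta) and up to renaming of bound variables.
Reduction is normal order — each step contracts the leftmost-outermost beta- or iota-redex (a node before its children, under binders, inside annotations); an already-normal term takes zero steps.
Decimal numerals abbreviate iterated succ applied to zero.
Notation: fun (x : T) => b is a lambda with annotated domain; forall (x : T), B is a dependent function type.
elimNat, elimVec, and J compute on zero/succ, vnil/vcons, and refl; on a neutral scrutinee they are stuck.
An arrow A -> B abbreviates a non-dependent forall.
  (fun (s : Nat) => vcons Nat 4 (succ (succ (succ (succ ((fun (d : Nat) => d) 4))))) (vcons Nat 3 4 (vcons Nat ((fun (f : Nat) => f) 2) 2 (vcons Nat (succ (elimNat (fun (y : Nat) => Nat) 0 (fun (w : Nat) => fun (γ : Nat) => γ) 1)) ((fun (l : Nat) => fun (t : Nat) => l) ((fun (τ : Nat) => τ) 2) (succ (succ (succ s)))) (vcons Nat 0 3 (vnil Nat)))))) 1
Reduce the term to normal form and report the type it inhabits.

reduced normal form:
  vcons Nat 4 8 (vcons Nat 3 4 (vcons Nat 2 2 (vcons Nat 1 2 (vcons Nat 0 3 (vnil Nat)))))
type:
  Vec Nat 5


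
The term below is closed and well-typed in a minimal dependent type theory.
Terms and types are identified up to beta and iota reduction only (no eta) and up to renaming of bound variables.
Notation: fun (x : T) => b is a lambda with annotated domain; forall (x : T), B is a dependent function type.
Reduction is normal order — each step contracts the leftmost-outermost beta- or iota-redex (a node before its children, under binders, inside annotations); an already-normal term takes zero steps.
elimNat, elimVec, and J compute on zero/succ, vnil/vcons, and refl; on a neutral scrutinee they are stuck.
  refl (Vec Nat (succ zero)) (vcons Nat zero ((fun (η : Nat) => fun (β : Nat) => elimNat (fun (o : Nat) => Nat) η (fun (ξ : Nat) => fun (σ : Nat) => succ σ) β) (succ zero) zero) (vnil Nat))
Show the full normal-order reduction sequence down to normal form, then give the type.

normal-order reduction sequence:
  refl (Vec Nat (succ zero)) (vcons Nat zero ((fun (η : Nat) => fun (β : Nat) => elimNat (fun (o : Nat) => Nat) η (fun (ξ : Nat) => fun (σ : Nat) => succ σ) β) (succ zero) zero) (vnil Nat))
  ~> refl (Vec Nat (succ zero)) (vcons Nat zero ((fun (η : Nat) => elimNat (fun (β : Nat) => Nat) (succ zero) (fun (o : Nat) => fun (ξ : Nat) => succ ξ) η) zero) (vnil Nat))
  ~> refl (Vec Nat (succ zero)) (vcons Nat zero (elimNat (fun (η : Nat) => Nat) (succ zero) (fun (β : Nat) => fun (o : Nat) => succ o) zero) (vnil Nat))
  ~> refl (Vec Nat (succ zero)) (vcons Nat zero (succ zero) (vnil Nat))
the term's type:
  Eq (Vec Nat (succ zero)) (vcons Nat zero (succ zero) (vnil Nat)) (vcons Nat zero (succ zero) (vnil Nat))


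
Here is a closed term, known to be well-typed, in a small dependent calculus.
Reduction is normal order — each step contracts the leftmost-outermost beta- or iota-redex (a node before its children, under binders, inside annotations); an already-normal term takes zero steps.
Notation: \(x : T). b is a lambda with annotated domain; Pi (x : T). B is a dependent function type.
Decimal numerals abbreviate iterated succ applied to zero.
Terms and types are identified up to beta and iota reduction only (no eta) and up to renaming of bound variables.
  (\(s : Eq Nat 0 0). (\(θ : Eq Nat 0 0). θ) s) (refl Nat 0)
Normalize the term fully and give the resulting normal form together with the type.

reduced normal form:
  refl Nat 0
the term's type:
  Eq Nat 0 0


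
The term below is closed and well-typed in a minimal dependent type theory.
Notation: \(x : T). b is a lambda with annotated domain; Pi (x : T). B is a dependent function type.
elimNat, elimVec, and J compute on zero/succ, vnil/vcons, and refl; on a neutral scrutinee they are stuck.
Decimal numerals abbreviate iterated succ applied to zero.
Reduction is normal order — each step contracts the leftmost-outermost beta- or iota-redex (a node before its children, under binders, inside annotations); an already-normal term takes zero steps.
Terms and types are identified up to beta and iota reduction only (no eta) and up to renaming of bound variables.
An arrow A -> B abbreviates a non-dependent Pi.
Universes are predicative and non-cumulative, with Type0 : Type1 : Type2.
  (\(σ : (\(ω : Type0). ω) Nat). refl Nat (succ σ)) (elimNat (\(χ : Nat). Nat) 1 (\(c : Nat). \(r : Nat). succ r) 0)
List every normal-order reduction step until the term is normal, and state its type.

normal-order reduction sequence:
  (\(σ : (\(ω : Type0). ω) Nat). refl Nat (succ σ)) (elimNat (\(χ : Nat). Nat) 1 (\(c : Nat). \(r : Nat). succ r) 0)
  ~> refl Nat (succ (elimNat (\(σ : Nat). Nat) 1 (\(ω : Nat). \(χ : Nat). succ χ) 0))
  ~> refl Nat 2
the term's type:
  Eq Nat 2 2


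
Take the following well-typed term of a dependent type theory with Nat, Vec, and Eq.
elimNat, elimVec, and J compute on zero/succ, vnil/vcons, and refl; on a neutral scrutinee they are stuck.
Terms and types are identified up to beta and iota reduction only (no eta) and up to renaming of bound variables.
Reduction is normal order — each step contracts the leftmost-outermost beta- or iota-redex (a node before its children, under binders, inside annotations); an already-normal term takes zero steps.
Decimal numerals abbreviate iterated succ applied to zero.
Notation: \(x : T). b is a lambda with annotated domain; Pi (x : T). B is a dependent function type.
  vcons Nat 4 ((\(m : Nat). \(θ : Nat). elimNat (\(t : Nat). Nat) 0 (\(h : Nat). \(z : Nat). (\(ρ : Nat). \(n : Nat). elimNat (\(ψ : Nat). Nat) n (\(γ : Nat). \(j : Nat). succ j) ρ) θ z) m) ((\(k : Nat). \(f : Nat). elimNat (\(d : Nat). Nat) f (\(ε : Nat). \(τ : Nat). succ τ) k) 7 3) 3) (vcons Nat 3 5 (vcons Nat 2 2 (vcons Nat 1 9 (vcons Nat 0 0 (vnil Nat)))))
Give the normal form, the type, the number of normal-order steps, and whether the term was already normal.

normal form:
  vcons Nat 4 30 (vcons Nat 3 5 (vcons Nat 2 2 (vcons Nat 1 9 (vcons Nat 0 0 (vnil Nat)))))
the term's type:
  Vec Nat 5
steps to reach normal form (normal order): 69
already normal: no
first contracted redex: a beta-redex
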